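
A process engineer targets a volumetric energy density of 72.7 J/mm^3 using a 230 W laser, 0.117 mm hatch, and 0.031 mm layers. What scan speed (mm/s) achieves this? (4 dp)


v = 230 / (72.7*0.117*0.031) = 872.2598 mm/s


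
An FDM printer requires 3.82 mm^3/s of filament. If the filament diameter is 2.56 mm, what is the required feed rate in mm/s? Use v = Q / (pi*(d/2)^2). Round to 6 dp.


A = pi*(2.56/2)^2 = 5.147185
v = 3.82 / 5.147185 = 0.742153 mm/s


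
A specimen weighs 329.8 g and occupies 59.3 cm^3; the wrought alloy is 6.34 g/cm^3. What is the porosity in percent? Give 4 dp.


rho_part = 329.8 / 59.3 = 5.56155143 g/cm^3
Porosity = (1 - 5.56155143/6.34)*100 = 12.2784 %


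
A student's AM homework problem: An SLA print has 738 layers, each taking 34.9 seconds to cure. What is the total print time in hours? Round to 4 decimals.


t = 738 * 34.9 / 3600 = 7.1545 hrs


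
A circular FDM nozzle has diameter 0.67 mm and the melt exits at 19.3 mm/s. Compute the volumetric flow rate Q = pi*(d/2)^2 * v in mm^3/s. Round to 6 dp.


A = pi*(0.67/2)^2 = 0.35256524 mm^2
Q = 0.35256524 * 19.3 = 6.804509 mm^3/s


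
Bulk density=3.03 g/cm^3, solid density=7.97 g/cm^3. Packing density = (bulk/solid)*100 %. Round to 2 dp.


Packing = (3.03/7.97)*100 = 38.02 %


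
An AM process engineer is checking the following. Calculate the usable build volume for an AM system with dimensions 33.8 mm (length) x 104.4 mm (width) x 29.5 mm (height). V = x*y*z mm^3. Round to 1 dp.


V = 33.8 * 104.4 * 29.5 = 104097.2 mm^3


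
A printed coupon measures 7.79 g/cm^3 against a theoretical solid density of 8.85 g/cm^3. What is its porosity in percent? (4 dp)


Porosity = (1-7.79/8.85)*100 = 11.9774 %


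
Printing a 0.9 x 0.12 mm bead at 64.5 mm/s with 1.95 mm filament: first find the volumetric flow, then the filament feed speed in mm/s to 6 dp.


Q = 0.9 * 0.12 * 64.5 = 6.966 mm^3/s
A_fil = pi*(1.95/2)^2 = 2.98647652 mm^2
v_feed = 6.966 / 2.98647652 = 2.332515 mm/s


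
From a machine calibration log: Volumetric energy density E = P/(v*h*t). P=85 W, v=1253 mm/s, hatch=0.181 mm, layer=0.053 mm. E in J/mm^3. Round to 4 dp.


E = 85 / (1253*0.181*0.053) = 7.0715 J/mm^3


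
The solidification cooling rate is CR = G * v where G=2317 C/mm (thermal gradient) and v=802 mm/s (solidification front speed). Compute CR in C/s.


CR = 2317 * 802 = 1858234 C/s


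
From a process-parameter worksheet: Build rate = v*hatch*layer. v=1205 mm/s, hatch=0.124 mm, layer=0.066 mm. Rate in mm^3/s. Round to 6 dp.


Rate = 1205 * 0.124 * 0.066 = 9.86172 mm^3/s


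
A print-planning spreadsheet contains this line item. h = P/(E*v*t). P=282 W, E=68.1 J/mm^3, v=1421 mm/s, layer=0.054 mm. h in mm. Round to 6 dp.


h = 282 / (68.1*1421*0.054) = 0.053965 mm


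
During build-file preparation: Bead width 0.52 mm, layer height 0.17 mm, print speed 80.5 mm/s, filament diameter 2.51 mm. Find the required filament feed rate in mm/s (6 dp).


Q = 0.52 * 0.17 * 80.5 = 7.1162 mm^3/s
A_fil = pi*(2.51/2)^2 = 4.94808697 mm^2
v_feed = 7.1162 / 4.94808697 = 1.438172 mm/s


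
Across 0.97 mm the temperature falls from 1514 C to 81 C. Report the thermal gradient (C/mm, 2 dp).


G = (1514-81)/0.97 = 1477.32 C/mm


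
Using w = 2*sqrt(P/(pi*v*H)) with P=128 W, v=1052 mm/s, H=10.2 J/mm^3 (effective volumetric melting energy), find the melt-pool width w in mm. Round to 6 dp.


w = 2*sqrt(128/(pi*1052*10.2)) = 0.12324 mm


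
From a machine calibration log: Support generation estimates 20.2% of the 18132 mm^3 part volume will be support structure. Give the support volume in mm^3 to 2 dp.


V_support = 18132 * 0.202 = 3662.66 mm^3


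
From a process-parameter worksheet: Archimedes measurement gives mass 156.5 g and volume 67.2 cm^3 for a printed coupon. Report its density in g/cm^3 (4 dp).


rho = 156.5 / 67.2 = 2.3289 g/cm^3


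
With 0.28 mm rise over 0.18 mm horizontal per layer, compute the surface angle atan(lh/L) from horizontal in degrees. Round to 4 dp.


angle = atan(0.28/0.18) = 57.2648 degrees


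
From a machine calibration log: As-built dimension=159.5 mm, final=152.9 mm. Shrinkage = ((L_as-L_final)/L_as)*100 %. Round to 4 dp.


Shrinkage = ((159.5-152.9)/159.5)*100 = 4.1379 %


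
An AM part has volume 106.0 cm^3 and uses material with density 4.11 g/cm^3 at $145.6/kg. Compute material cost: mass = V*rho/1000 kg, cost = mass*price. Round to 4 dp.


Mass = 106.0*4.11/1000 = 0.43566 kg
Cost = 0.43566 * 145.6 = 63.4321 $


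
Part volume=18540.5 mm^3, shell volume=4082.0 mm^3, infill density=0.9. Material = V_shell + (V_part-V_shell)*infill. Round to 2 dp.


V_infill = (18540.5 - 4082.0) * 0.9 = 13012.65
V_total = 4082.0 + 13012.65 = 17094.65 mm^3


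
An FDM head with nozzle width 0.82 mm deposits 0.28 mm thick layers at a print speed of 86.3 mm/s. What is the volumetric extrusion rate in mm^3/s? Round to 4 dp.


Rate = 0.82 * 0.28 * 86.3 = 19.8145 mm^3/s


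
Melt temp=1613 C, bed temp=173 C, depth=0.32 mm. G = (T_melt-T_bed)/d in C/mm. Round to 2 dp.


G = (1613-173)/0.32 = 4500.0 C/mm


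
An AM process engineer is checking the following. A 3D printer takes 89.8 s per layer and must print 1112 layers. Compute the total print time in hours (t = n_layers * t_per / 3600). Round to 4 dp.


t = 1112 * 89.8 / 3600 = 27.7382 hrs


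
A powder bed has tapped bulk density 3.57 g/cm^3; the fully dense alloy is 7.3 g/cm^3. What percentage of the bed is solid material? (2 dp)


Packing = (3.57/7.3)*100 = 48.9 %


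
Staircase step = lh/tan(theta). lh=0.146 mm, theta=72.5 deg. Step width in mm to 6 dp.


step = 0.146 / tan(72.5) = 0.046034 mm


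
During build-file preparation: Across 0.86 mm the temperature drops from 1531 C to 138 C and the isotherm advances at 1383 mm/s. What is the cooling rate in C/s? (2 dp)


G = (1531-138)/0.86 = 1619.76744186 C/mm
CR = 1619.76744186 * 1383 = 2240138.37 C/s


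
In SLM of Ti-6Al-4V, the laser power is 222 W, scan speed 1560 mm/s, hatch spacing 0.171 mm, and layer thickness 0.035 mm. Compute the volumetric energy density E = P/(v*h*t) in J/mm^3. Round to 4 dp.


E = 222 / (1560*0.171*0.035) = 23.7774 J/mm^3


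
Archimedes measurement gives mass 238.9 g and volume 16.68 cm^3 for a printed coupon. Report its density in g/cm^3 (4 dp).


rho = 238.9 / 16.68 = 14.3225 g/cm^3


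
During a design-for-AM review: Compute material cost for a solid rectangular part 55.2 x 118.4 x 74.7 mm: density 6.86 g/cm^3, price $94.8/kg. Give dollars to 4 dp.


V = 55.2 * 118.4 * 74.7 = 488215.296 mm^3 = 488.215296 cm^3
Mass = 488.215296 * 6.86 / 1000 = 3.34915693 kg
Cost = 3.34915693 * 94.8 = 317.5001 $


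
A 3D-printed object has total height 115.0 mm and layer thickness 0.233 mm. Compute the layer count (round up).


Layers = ceil(115.0/0.233) = 494


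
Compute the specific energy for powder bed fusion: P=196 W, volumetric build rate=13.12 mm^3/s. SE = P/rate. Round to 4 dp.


SE = 196 / 13.12 = 14.939 J/mm^3


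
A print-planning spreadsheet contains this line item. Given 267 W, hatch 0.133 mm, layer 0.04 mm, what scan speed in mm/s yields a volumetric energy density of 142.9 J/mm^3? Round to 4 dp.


v = 267 / (142.9*0.133*0.04) = 351.2104 mm/s


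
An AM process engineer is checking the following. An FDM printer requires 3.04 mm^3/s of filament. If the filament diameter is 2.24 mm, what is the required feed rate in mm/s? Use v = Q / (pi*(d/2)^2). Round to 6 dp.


A = pi*(2.24/2)^2 = 3.940814
v = 3.04 / 3.940814 = 0.771414 mm/s


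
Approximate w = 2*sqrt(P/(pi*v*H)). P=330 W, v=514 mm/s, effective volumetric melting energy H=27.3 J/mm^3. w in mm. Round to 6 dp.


w = 2*sqrt(330/(pi*514*27.3)) = 0.173041 mm


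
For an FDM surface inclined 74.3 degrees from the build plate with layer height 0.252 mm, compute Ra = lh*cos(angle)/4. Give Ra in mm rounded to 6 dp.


Ra = 0.252 * cos(74.3) / 4 = 0.017048 mm


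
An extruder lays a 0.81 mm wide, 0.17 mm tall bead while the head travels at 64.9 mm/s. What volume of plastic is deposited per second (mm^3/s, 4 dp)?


Rate = 0.81 * 0.17 * 64.9 = 8.9367 mm^3/s


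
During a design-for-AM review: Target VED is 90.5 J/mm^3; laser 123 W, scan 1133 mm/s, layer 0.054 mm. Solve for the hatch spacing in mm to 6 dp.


h = 123 / (90.5*1133*0.054) = 0.022214 mm


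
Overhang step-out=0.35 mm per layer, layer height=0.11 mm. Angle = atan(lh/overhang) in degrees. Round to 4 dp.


angle = atan(0.11/0.35) = 17.4472 degrees


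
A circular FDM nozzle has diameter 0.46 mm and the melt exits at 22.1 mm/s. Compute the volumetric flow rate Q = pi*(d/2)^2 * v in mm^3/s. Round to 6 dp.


A = pi*(0.46/2)^2 = 0.16619025 mm^2
Q = 0.16619025 * 22.1 = 3.672805 mm^3/s


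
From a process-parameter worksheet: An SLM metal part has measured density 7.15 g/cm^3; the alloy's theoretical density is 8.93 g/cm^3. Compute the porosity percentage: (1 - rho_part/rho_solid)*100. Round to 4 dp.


Porosity = (1-7.15/8.93)*100 = 19.9328 %


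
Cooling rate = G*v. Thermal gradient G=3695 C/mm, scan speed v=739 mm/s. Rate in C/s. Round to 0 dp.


CR = 3695 * 739 = 2730605 C/s


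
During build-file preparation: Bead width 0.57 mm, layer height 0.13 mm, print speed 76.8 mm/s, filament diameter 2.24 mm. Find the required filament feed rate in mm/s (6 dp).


Q = 0.57 * 0.13 * 76.8 = 5.69088 mm^3/s
A_fil = pi*(2.24/2)^2 = 3.94081382 mm^2
v_feed = 5.69088 / 3.94081382 = 1.444088 mm/s


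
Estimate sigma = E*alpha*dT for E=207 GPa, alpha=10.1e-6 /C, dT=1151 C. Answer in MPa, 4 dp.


sigma = 207*1000 * 10.1e-6 * 1151 = 2406.3957 MPa


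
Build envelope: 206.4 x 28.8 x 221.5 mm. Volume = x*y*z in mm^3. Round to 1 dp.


V = 206.4 * 28.8 * 221.5 = 1316666.9 mm^3


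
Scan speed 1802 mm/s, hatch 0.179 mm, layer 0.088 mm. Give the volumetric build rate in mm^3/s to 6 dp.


Rate = 1802 * 0.179 * 0.088 = 28.385104 mm^3/s


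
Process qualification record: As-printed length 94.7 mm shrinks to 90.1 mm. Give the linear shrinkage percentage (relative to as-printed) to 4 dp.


Shrinkage = ((94.7-90.1)/94.7)*100 = 4.8574 %


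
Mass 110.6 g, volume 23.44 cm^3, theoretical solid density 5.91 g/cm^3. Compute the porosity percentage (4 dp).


rho_part = 110.6 / 23.44 = 4.71843003 g/cm^3
Porosity = (1 - 4.71843003/5.91)*100 = 20.1619 %


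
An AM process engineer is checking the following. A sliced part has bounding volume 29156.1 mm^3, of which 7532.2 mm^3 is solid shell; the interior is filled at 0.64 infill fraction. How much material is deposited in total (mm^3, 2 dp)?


V_infill = (29156.1 - 7532.2) * 0.64 = 13839.3
V_total = 7532.2 + 13839.3 = 21371.5 mm^3


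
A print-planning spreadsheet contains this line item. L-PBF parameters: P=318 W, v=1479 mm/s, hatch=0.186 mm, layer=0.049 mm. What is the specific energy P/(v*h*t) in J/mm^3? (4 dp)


Build rate = 1479 * 0.186 * 0.049 = 13.479606 mm^3/s
SE = 318 / 13.479606 = 23.5912 J/mm^3


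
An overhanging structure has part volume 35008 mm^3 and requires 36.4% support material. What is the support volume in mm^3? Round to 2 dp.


V_support = 35008 * 0.364 = 12742.91 mm^3


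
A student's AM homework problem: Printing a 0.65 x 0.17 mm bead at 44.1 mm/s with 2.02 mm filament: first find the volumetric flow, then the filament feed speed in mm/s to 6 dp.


Q = 0.65 * 0.17 * 44.1 = 4.87305 mm^3/s
A_fil = pi*(2.02/2)^2 = 3.20473867 mm^2
v_feed = 4.87305 / 3.20473867 = 1.520576 mm/s


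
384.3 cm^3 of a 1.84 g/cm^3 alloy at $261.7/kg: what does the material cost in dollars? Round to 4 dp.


Mass = 384.3*1.84/1000 = 0.707112 kg
Cost = 0.707112 * 261.7 = 185.0512 $


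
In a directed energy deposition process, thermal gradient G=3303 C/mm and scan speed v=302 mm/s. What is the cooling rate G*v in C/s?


CR = 3303 * 302 = 997506 C/s


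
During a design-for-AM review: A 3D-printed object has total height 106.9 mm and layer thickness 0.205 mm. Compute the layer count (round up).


Layers = ceil(106.9/0.205) = 522


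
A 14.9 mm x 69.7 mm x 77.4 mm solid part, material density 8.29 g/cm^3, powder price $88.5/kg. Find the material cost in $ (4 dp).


V = 14.9 * 69.7 * 77.4 = 80382.222 mm^3 = 80.382222 cm^3
Mass = 80.382222 * 8.29 / 1000 = 0.66636862 kg
Cost = 0.66636862 * 88.5 = 58.9736 $


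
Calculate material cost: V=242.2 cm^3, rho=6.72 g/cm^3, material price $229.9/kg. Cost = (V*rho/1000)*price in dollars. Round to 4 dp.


Mass = 242.2*6.72/1000 = 1.627584 kg
Cost = 1.627584 * 229.9 = 374.1816 $


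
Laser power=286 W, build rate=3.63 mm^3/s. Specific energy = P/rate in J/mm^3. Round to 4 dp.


SE = 286 / 3.63 = 78.7879 J/mm^3


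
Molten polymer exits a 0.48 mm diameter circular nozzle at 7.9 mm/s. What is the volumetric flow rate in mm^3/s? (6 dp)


A = pi*(0.48/2)^2 = 0.18095574 mm^2
Q = 0.18095574 * 7.9 = 1.42955 mm^3/s


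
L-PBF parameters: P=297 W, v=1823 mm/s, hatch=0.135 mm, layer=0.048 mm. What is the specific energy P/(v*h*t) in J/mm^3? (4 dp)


Build rate = 1823 * 0.135 * 0.048 = 11.81304 mm^3/s
SE = 297 / 11.81304 = 25.1417 J/mm^3


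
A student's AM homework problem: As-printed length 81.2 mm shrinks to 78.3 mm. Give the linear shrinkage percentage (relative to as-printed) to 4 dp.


Shrinkage = ((81.2-78.3)/81.2)*100 = 3.5714 %


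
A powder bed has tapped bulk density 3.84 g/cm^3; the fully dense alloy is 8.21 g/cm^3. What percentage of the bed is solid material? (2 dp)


Packing = (3.84/8.21)*100 = 46.77 %


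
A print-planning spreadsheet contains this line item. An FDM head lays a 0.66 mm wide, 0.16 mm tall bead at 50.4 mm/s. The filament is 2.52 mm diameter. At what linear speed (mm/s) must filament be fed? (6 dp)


Q = 0.66 * 0.16 * 50.4 = 5.32224 mm^3/s
A_fil = pi*(2.52/2)^2 = 4.9875925 mm^2
v_feed = 5.32224 / 4.9875925 = 1.067096 mm/s


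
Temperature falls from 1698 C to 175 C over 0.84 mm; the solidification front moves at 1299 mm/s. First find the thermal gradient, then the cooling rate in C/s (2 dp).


G = (1698-175)/0.84 = 1813.0952381 C/mm
CR = 1813.0952381 * 1299 = 2355210.71 C/s


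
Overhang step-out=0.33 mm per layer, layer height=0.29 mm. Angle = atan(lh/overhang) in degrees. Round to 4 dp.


angle = atan(0.29/0.33) = 41.3086 degrees


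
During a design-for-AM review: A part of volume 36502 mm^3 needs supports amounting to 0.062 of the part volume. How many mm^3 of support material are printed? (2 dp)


V_support = 36502 * 0.062 = 2263.12 mm^3


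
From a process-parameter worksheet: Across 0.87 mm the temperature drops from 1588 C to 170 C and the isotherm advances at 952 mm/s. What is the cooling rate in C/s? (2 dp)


G = (1588-170)/0.87 = 1629.88505747 C/mm
CR = 1629.88505747 * 952 = 1551650.57 C/s


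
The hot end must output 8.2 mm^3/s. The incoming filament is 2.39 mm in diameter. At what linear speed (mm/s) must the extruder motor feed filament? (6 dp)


A = pi*(2.39/2)^2 = 4.486273
v = 8.2 / 4.486273 = 1.827798 mm/s


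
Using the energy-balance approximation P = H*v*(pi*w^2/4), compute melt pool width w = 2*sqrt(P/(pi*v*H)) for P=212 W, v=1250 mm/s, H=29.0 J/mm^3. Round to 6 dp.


w = 2*sqrt(212/(pi*1250*29.0)) = 0.086292 mm


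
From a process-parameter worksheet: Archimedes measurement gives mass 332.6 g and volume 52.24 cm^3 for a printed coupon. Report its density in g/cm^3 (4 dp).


rho = 332.6 / 52.24 = 6.3668 g/cm^3


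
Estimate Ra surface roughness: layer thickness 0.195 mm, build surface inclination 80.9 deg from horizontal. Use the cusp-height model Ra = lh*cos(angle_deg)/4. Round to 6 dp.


Ra = 0.195 * cos(80.9) / 4 = 0.00771 mm


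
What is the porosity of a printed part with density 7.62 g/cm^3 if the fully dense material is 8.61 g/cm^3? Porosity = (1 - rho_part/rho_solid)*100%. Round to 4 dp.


Porosity = (1-7.62/8.61)*100 = 11.4983 %


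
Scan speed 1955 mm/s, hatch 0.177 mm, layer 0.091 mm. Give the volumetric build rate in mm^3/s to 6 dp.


Rate = 1955 * 0.177 * 0.091 = 31.489185 mm^3/s


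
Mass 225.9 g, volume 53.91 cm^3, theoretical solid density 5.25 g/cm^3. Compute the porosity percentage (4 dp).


rho_part = 225.9 / 53.91 = 4.1903172 g/cm^3
Porosity = (1 - 4.1903172/5.25)*100 = 20.1844 %


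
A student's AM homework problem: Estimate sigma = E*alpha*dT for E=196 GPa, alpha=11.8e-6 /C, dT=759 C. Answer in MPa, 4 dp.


sigma = 196*1000 * 11.8e-6 * 759 = 1755.4152 MPa


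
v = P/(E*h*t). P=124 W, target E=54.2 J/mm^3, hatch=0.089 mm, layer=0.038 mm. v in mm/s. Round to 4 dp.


v = 124 / (54.2*0.089*0.038) = 676.4704 mm/s


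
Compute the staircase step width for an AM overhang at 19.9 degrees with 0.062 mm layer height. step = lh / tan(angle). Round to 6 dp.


step = 0.062 / tan(19.9) = 0.171273 mm


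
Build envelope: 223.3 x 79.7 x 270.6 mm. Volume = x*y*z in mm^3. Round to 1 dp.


V = 223.3 * 79.7 * 270.6 = 4815870.9 mm^3


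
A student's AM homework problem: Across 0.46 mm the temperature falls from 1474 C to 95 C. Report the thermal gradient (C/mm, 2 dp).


G = (1474-95)/0.46 = 2997.83 C/mm


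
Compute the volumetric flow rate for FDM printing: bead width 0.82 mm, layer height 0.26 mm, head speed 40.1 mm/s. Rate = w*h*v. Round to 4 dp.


Rate = 0.82 * 0.26 * 40.1 = 8.5493 mm^3/s


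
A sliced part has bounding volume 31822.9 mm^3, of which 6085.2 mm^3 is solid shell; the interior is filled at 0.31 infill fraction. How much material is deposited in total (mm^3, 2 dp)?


V_infill = (31822.9 - 6085.2) * 0.31 = 7978.69
V_total = 6085.2 + 7978.69 = 14063.89 mm^3


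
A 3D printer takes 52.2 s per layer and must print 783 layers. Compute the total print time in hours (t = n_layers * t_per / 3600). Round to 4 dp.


t = 783 * 52.2 / 3600 = 11.3535 hrs


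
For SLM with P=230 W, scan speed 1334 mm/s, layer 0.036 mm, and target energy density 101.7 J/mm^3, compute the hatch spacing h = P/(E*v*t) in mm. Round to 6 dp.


h = 230 / (101.7*1334*0.036) = 0.047092 mm


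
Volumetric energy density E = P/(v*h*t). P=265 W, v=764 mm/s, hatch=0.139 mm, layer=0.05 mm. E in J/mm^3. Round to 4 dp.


E = 265 / (764*0.139*0.05) = 49.9077 J/mm^3


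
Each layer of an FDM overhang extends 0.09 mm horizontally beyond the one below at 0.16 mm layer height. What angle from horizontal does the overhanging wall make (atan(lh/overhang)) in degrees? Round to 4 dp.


angle = atan(0.16/0.09) = 60.6422 degrees


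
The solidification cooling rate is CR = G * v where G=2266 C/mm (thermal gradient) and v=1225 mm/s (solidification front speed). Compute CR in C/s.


CR = 2266 * 1225 = 2775850 C/s


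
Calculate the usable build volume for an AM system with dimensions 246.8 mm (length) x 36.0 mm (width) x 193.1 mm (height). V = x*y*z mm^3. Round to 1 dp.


V = 246.8 * 36.0 * 193.1 = 1715654.9 mm^3


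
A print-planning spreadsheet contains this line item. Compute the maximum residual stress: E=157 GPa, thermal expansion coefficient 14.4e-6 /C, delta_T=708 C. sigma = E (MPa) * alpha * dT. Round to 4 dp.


sigma = 157*1000 * 14.4e-6 * 708 = 1600.6464 MPa


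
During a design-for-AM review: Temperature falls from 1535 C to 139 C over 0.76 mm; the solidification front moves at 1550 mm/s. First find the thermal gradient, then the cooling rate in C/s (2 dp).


G = (1535-139)/0.76 = 1836.84210526 C/mm
CR = 1836.84210526 * 1550 = 2847105.26 C/s


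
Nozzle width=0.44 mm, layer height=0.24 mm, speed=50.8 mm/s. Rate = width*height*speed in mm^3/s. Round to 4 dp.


Rate = 0.44 * 0.24 * 50.8 = 5.3645 mm^3/s


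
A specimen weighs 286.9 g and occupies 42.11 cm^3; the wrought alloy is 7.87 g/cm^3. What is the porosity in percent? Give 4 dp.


rho_part = 286.9 / 42.11 = 6.81310853 g/cm^3
Porosity = (1 - 6.81310853/7.87)*100 = 13.4294 %


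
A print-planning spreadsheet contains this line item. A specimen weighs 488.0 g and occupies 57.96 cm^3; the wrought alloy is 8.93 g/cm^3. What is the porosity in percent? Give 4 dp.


rho_part = 488.0 / 57.96 = 8.41959972 g/cm^3
Porosity = (1 - 8.41959972/8.93)*100 = 5.7156 %


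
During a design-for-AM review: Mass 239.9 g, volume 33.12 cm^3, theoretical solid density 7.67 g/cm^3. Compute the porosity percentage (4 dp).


rho_part = 239.9 / 33.12 = 7.24335749 g/cm^3
Porosity = (1 - 7.24335749/7.67)*100 = 5.5625 %


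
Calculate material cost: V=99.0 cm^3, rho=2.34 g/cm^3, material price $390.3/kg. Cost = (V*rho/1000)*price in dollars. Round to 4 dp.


Mass = 99.0*2.34/1000 = 0.23166 kg
Cost = 0.23166 * 390.3 = 90.4169 $


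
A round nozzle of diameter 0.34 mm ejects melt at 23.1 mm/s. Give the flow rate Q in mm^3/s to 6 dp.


A = pi*(0.34/2)^2 = 0.09079203 mm^2
Q = 0.09079203 * 23.1 = 2.097296 mm^3/s


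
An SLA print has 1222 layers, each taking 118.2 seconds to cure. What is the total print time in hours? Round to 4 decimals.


t = 1222 * 118.2 / 3600 = 40.1223 hrs


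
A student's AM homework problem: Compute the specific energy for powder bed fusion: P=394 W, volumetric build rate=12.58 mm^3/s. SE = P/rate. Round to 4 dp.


SE = 394 / 12.58 = 31.3196 J/mm^3


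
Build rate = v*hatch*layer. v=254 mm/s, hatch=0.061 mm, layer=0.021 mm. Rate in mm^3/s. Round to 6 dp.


Rate = 254 * 0.061 * 0.021 = 0.325374 mm^3/s


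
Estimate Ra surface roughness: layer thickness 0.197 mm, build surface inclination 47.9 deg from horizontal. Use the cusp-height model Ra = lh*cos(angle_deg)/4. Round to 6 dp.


Ra = 0.197 * cos(47.9) / 4 = 0.033019 mm


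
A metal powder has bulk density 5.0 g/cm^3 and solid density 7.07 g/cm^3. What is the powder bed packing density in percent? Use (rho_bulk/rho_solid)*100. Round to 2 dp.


Packing = (5.0/7.07)*100 = 70.72 %


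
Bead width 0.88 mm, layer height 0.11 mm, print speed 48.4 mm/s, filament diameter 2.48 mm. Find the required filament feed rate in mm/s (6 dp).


Q = 0.88 * 0.11 * 48.4 = 4.68512 mm^3/s
A_fil = pi*(2.48/2)^2 = 4.83051286 mm^2
v_feed = 4.68512 / 4.83051286 = 0.969901 mm/s


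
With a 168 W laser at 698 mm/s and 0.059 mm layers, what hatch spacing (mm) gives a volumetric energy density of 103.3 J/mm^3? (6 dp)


h = 168 / (103.3*698*0.059) = 0.039491 mm


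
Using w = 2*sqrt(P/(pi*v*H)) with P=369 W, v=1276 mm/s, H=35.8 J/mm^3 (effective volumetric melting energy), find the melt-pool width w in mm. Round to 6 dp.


w = 2*sqrt(369/(pi*1276*35.8)) = 0.101415 mm


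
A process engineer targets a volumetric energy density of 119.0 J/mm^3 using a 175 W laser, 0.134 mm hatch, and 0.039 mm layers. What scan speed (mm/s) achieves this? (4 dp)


v = 175 / (119.0*0.134*0.039) = 281.3984 mm/s


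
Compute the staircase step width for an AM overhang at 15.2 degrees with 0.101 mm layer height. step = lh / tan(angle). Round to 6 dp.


step = 0.101 / tan(15.2) = 0.371742 mm


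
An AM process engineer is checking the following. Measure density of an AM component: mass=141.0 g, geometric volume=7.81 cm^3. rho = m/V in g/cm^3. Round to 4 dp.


rho = 141.0 / 7.81 = 18.0538 g/cm^3


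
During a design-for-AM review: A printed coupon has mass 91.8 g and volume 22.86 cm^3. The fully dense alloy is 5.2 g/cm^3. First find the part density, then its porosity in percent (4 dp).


rho_part = 91.8 / 22.86 = 4.01574803 g/cm^3
Porosity = (1 - 4.01574803/5.2)*100 = 22.7741 %


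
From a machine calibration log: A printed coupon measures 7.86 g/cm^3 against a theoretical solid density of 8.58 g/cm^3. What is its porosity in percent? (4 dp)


Porosity = (1-7.86/8.58)*100 = 8.3916 %


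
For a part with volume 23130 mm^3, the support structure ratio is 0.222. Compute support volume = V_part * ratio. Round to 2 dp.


V_support = 23130 * 0.222 = 5134.86 mm^3


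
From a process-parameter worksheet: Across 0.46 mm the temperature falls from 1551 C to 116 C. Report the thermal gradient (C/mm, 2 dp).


G = (1551-116)/0.46 = 3119.57 C/mm


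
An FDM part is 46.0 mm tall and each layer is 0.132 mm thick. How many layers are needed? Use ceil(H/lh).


Layers = ceil(46.0/0.132) = 349


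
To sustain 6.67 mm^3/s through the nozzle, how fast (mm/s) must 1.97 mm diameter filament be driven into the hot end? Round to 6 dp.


A = pi*(1.97/2)^2 = 3.048052
v = 6.67 / 3.048052 = 2.188283 mm/s


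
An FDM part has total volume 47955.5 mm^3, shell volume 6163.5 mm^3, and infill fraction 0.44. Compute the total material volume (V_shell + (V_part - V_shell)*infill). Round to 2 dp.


V_infill = (47955.5 - 6163.5) * 0.44 = 18388.48
V_total = 6163.5 + 18388.48 = 24551.98 mm^3


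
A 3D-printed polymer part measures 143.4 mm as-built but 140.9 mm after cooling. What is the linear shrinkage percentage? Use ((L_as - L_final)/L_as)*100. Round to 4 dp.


Shrinkage = ((143.4-140.9)/143.4)*100 = 1.7434 %


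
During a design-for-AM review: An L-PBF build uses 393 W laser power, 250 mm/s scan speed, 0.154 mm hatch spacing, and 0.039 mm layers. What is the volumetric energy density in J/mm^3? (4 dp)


E = 393 / (250*0.154*0.039) = 261.7383 J/mm^3


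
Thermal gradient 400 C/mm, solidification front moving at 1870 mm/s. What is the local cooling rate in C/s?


CR = 400 * 1870 = 748000 C/s


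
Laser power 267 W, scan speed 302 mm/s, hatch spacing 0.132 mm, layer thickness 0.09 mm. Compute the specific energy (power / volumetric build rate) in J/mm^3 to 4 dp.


Build rate = 302 * 0.132 * 0.09 = 3.58776 mm^3/s
SE = 267 / 3.58776 = 74.4197 J/mm^3


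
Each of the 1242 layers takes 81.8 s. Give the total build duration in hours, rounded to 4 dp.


t = 1242 * 81.8 / 3600 = 28.221 hrs


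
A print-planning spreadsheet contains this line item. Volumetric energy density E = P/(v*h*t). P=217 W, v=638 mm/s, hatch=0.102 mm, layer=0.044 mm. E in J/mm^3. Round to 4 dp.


E = 217 / (638*0.102*0.044) = 75.7855 J/mm^3


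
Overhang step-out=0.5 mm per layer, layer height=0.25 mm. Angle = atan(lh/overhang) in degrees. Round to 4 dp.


angle = atan(0.25/0.5) = 26.5651 degrees


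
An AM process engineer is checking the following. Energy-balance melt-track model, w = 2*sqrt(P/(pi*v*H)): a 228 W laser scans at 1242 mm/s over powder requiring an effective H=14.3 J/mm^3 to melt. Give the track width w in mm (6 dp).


w = 2*sqrt(228/(pi*1242*14.3)) = 0.127848 mm


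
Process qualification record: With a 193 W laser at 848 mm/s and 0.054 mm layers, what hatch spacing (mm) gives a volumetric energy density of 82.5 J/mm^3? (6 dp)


h = 193 / (82.5*848*0.054) = 0.051087 mm


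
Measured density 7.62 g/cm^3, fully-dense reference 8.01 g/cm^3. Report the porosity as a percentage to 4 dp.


Porosity = (1-7.62/8.01)*100 = 4.8689 %


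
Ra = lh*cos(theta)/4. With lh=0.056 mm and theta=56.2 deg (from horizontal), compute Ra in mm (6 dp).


Ra = 0.056 * cos(56.2) / 4 = 0.007788 mm


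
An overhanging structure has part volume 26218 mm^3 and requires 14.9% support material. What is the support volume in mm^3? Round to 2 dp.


V_support = 26218 * 0.149 = 3906.48 mm^3


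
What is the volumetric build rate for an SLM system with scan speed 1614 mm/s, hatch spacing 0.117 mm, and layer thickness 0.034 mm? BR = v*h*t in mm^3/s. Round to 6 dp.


Rate = 1614 * 0.117 * 0.034 = 6.420492 mm^3/s


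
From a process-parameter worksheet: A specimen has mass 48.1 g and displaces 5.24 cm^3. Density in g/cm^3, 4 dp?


rho = 48.1 / 5.24 = 9.1794 g/cm^3


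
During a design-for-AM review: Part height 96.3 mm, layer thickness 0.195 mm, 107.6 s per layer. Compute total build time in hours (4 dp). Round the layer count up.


Layers = ceil(96.3/0.195) = 494
t = 494 * 107.6 / 3600 = 14.7651 hrs


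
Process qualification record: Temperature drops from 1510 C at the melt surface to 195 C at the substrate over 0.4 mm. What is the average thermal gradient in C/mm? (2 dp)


G = (1510-195)/0.4 = 3287.5 C/mm


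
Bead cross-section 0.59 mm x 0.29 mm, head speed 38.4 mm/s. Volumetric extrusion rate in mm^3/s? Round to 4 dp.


Rate = 0.59 * 0.29 * 38.4 = 6.5702 mm^3/s


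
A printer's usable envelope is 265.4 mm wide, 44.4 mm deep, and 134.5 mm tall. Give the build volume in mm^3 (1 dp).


V = 265.4 * 44.4 * 134.5 = 1584915.7 mm^3


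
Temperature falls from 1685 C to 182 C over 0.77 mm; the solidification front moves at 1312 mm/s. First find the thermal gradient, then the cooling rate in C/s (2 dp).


G = (1685-182)/0.77 = 1951.94805195 C/mm
CR = 1951.94805195 * 1312 = 2560955.84 C/s


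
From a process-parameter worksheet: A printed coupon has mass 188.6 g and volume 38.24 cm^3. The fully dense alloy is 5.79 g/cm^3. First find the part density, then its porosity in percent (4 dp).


rho_part = 188.6 / 38.24 = 4.93200837 g/cm^3
Porosity = (1 - 4.93200837/5.79)*100 = 14.8185 %


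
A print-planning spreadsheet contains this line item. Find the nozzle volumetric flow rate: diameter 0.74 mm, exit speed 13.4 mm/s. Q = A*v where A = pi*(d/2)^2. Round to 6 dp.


A = pi*(0.74/2)^2 = 0.43008403 mm^2
Q = 0.43008403 * 13.4 = 5.763126 mm^3/s


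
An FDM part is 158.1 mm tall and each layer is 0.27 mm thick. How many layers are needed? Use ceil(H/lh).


Layers = ceil(158.1/0.27) = 586


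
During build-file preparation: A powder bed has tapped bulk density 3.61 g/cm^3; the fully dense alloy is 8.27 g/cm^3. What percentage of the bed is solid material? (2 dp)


Packing = (3.61/8.27)*100 = 43.65 %


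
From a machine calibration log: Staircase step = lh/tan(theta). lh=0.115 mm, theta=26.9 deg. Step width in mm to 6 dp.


step = 0.115 / tan(26.9) = 0.226677 mm


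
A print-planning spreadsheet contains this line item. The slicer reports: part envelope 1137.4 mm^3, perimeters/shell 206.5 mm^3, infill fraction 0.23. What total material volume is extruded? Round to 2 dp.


V_infill = (1137.4 - 206.5) * 0.23 = 214.11
V_total = 206.5 + 214.11 = 420.61 mm^3


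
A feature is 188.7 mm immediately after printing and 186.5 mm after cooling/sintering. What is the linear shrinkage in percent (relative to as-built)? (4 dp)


Shrinkage = ((188.7-186.5)/188.7)*100 = 1.1659 %


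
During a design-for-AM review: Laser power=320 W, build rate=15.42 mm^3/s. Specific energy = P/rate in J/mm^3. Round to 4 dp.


SE = 320 / 15.42 = 20.7523 J/mm^3


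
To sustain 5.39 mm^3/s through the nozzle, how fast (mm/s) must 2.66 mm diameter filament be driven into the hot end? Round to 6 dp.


A = pi*(2.66/2)^2 = 5.557163
v = 5.39 / 5.557163 = 0.969919 mm/s


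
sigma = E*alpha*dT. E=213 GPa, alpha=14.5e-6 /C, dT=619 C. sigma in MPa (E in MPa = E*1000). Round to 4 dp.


sigma = 213*1000 * 14.5e-6 * 619 = 1911.7815 MPa


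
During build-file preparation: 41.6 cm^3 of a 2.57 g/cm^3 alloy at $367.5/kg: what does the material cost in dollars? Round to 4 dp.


Mass = 41.6*2.57/1000 = 0.106912 kg
Cost = 0.106912 * 367.5 = 39.2902 $


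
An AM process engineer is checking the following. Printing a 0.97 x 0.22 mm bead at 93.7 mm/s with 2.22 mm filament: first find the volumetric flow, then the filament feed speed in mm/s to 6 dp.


Q = 0.97 * 0.22 * 93.7 = 19.99558 mm^3/s
A_fil = pi*(2.22/2)^2 = 3.87075631 mm^2
v_feed = 19.99558 / 3.87075631 = 5.165807 mm/s


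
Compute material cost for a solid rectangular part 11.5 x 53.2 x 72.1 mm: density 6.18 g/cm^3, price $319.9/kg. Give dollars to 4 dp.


V = 11.5 * 53.2 * 72.1 = 44110.78 mm^3 = 44.11078 cm^3
Mass = 44.11078 * 6.18 / 1000 = 0.27260462 kg
Cost = 0.27260462 * 319.9 = 87.2062 $


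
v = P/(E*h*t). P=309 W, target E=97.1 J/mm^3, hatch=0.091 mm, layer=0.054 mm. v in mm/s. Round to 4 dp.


v = 309 / (97.1*0.091*0.054) = 647.5959 mm/s


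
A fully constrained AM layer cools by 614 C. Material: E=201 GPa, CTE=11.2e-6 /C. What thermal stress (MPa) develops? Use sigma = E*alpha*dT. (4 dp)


sigma = 201*1000 * 11.2e-6 * 614 = 1382.2368 MPa


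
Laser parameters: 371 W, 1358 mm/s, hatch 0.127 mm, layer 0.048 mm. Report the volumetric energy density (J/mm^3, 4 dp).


E = 371 / (1358*0.127*0.048) = 44.8156 J/mm^3


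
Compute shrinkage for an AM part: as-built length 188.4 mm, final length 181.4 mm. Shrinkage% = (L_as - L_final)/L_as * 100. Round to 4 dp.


Shrinkage = ((188.4-181.4)/188.4)*100 = 3.7155 %


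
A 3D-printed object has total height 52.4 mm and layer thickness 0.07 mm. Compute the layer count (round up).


Layers = ceil(52.4/0.07) = 749


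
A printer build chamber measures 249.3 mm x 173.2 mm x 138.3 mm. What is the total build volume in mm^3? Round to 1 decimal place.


V = 249.3 * 173.2 * 138.3 = 5971622.5 mm^3


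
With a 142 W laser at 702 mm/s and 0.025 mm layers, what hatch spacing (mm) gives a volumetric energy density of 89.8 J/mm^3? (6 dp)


h = 142 / (89.8*702*0.025) = 0.090102 mm


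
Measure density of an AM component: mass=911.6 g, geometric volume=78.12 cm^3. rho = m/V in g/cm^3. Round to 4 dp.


rho = 911.6 / 78.12 = 11.6692 g/cm^3


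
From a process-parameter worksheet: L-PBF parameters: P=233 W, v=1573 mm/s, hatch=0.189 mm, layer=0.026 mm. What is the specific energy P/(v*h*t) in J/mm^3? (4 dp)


Build rate = 1573 * 0.189 * 0.026 = 7.729722 mm^3/s
SE = 233 / 7.729722 = 30.1434 J/mm^3


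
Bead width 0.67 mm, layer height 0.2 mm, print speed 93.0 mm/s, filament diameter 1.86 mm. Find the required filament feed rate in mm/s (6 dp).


Q = 0.67 * 0.2 * 93.0 = 12.462 mm^3/s
A_fil = pi*(1.86/2)^2 = 2.71716349 mm^2
v_feed = 12.462 / 2.71716349 = 4.586401 mm/s


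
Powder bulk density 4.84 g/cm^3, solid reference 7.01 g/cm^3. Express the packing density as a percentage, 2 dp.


Packing = (4.84/7.01)*100 = 69.04 %


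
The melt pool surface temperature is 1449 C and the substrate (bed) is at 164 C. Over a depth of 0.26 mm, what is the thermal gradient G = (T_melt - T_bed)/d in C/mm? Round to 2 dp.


G = (1449-164)/0.26 = 4942.31 C/mm


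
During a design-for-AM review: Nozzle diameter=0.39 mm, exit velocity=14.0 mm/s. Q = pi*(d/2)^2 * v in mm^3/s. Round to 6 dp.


A = pi*(0.39/2)^2 = 0.11945906 mm^2
Q = 0.11945906 * 14.0 = 1.672427 mm^3/s


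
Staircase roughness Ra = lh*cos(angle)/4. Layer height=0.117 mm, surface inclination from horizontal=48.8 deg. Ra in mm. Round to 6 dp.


Ra = 0.117 * cos(48.8) / 4 = 0.019267 mm


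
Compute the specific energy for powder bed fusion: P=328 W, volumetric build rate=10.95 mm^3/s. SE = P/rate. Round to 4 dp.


SE = 328 / 10.95 = 29.9543 J/mm^3


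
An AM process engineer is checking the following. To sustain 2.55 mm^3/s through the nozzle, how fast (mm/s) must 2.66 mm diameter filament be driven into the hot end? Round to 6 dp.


A = pi*(2.66/2)^2 = 5.557163
v = 2.55 / 5.557163 = 0.458867 mm/s


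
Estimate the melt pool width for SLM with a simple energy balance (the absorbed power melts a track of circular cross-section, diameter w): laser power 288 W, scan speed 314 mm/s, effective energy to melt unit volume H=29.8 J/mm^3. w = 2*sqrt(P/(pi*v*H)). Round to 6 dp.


w = 2*sqrt(288/(pi*314*29.8)) = 0.19796 mm


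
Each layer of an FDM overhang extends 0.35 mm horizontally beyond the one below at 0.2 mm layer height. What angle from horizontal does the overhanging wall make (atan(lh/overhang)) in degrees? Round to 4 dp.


angle = atan(0.2/0.35) = 29.7449 degrees


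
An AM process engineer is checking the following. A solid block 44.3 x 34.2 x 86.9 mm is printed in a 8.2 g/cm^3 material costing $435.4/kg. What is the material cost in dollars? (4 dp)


V = 44.3 * 34.2 * 86.9 = 131658.714 mm^3 = 131.658714 cm^3
Mass = 131.658714 * 8.2 / 1000 = 1.07960145 kg
Cost = 1.07960145 * 435.4 = 470.0585 $


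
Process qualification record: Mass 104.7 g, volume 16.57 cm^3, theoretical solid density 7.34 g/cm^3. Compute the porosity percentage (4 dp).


rho_part = 104.7 / 16.57 = 6.31864816 g/cm^3
Porosity = (1 - 6.31864816/7.34)*100 = 13.9149 %


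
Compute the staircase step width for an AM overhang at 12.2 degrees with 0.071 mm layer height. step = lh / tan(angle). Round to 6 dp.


step = 0.071 / tan(12.2) = 0.328388 mm


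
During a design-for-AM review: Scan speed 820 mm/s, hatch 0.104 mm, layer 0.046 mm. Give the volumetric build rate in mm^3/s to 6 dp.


Rate = 820 * 0.104 * 0.046 = 3.92288 mm^3/s


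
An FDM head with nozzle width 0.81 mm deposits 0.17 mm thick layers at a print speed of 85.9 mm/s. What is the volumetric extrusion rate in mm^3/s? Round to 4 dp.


Rate = 0.81 * 0.17 * 85.9 = 11.8284 mm^3/s


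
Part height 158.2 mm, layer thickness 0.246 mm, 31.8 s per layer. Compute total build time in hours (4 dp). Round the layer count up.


Layers = ceil(158.2/0.246) = 644
t = 644 * 31.8 / 3600 = 5.6887 hrs


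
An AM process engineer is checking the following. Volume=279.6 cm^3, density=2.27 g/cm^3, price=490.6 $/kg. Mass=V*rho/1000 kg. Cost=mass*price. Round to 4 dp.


Mass = 279.6*2.27/1000 = 0.634692 kg
Cost = 0.634692 * 490.6 = 311.3799 $


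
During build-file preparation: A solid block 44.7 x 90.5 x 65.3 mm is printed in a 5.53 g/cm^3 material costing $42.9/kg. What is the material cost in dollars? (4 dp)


V = 44.7 * 90.5 * 65.3 = 264161.355 mm^3 = 264.161355 cm^3
Mass = 264.161355 * 5.53 / 1000 = 1.46081229 kg
Cost = 1.46081229 * 42.9 = 62.6688 $


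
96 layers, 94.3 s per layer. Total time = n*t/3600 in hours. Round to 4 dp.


t = 96 * 94.3 / 3600 = 2.5147 hrs


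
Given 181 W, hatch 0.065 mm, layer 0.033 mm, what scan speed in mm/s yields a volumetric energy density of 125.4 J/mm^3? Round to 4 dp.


v = 181 / (125.4*0.065*0.033) = 672.905 mm/s


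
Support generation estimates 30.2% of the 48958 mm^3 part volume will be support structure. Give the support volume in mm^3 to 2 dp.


V_support = 48958 * 0.302 = 14785.32 mm^3


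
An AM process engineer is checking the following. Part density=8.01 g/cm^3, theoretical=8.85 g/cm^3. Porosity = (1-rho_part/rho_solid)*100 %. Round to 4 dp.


Porosity = (1-8.01/8.85)*100 = 9.4915 %


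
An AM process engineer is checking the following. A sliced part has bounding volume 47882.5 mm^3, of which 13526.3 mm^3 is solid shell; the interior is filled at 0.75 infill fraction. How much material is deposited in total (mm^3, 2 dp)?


V_infill = (47882.5 - 13526.3) * 0.75 = 25767.15
V_total = 13526.3 + 25767.15 = 39293.45 mm^3


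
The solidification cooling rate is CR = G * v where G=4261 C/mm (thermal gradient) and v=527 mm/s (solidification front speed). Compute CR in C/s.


CR = 4261 * 527 = 2245547 C/s


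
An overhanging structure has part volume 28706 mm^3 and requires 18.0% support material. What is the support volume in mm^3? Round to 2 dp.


V_support = 28706 * 0.18 = 5167.08 mm^3


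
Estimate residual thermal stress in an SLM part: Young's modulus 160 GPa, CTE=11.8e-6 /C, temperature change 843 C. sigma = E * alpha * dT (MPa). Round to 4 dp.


sigma = 160*1000 * 11.8e-6 * 843 = 1591.584 MPa


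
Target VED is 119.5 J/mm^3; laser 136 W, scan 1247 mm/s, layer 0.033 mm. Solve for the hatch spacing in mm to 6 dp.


h = 136 / (119.5*1247*0.033) = 0.027656 mm


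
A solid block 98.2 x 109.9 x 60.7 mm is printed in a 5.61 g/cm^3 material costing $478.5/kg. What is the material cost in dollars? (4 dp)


V = 98.2 * 109.9 * 60.7 = 655085.326 mm^3 = 655.085326 cm^3
Mass = 655.085326 * 5.61 / 1000 = 3.67502868 kg
Cost = 3.67502868 * 478.5 = 1758.5012 $


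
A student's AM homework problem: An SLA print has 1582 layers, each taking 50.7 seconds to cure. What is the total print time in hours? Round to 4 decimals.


t = 1582 * 50.7 / 3600 = 22.2798 hrs
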